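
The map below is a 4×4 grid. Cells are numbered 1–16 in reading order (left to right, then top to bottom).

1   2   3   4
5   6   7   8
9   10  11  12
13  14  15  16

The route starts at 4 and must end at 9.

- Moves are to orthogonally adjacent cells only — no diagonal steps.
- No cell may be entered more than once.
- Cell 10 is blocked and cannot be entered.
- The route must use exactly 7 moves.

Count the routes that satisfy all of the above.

9

Need simple routes of exactly 7 moves from 4 to 9 (Manhattan distance 5, so 1 moves are spent on a detour and 1 undoing it).
Branch systematically from the start, pruning whenever the remaining move budget drops below the Manhattan distance to 9 or differs from it in parity. Grouping the completions by first move — via 8: 7; via 3: 2 — and summing: 7 + 2 = 9.
That gives 9 routes.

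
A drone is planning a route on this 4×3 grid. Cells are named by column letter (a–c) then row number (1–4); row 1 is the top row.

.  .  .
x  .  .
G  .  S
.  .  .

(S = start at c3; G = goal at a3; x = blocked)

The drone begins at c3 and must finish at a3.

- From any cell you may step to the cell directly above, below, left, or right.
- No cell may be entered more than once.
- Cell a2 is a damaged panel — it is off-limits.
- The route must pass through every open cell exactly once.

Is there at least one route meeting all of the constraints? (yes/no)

Cell a1 has only one open neighbour but is neither the start nor the goal, so a Hamiltonian route would have to both enter and leave it through the same neighbour — impossible without revisiting.

no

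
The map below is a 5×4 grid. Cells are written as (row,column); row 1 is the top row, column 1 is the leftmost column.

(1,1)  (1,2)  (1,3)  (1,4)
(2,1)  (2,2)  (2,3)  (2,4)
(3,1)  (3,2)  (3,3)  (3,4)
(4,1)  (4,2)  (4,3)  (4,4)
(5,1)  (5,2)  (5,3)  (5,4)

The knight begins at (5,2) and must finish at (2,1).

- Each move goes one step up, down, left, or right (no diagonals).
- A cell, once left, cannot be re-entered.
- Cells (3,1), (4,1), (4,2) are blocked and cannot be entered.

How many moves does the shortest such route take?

6

The Manhattan distance from (5,2) to (2,1) is |5−2| + |2−1| = 4, so at least 4 moves are needed.
That bound ignores the blocked cells. Measuring each leg by the fewest moves that actually steer around them ((5,2)→(2,1): 6) raises the lower bound to 6.
A route of 6 moves exists: (5,2) → (5,3) → (4,3) → (3,3) → (2,3) → (2,2) → (2,1).
Since 6 matches that lower bound, it is optimal.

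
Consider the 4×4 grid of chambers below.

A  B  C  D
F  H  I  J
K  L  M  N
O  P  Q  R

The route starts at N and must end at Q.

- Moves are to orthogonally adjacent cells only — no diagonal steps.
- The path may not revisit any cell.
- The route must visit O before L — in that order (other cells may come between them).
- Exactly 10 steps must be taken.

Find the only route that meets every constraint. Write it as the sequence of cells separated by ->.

The waypoints must appear in the order O, L, with no cell reused.
Route from N: up 1 to J, left 3 to F, down 2 to O, right 1 to P, up 1 to L, right 1 to M, down 1 to Q — 10 moves in all.
Check: order respected (O at step 6, L at step 8); 10 moves as required.

N -> J -> I -> H -> F -> K -> O -> P -> L -> M -> Q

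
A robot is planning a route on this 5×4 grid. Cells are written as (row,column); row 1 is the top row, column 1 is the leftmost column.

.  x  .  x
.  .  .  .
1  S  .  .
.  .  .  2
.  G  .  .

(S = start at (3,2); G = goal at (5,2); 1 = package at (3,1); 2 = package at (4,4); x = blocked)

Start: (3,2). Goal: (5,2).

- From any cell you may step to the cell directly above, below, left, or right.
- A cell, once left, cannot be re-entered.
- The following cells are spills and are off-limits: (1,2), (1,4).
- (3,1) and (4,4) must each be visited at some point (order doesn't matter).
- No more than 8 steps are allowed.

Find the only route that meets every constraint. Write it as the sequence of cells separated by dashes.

(3,2) - (3,1) - (4,1) - (4,2) - (4,3) - (4,4) - (5,4) - (5,3) - (5,2)

The 8-move cap with required stops at (3,1), (4,4) leaves no slack for detours.
Route from (3,2): left 1 to (3,1), down 1 to (4,1), right 3 to (4,4), down 1 to (5,4), left 2 to (5,2) — 8 moves in all.
Check: all required cells visited; 8 ≤ 8 moves.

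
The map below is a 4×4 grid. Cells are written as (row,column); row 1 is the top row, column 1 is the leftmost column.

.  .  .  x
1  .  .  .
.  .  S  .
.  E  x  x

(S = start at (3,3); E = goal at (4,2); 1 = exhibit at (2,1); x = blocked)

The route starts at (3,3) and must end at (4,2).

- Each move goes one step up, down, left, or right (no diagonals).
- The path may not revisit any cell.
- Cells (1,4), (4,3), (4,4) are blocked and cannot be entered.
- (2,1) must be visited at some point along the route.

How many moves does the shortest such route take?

6

Any route passes through (2,1) somewhere between (3,3) and (4,2). Summing Manhattan distances along the two legs ((3,3) → (2,1) → (4,2)) gives a lower bound of 3 + 3 = 6 moves.
A route of 6 moves achieves this: (3,3) → (2,3) → (2,2) → (2,1) → (3,1) → (4,1) → (4,2).
Since 6 matches the lower bound, it is optimal.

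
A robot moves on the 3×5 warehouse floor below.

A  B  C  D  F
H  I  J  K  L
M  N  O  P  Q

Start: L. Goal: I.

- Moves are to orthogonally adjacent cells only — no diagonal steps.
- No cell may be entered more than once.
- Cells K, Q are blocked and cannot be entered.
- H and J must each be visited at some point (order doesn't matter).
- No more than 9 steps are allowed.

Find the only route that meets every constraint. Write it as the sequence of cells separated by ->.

L -> F -> D -> C -> J -> O -> N -> M -> H -> I

The budget equals the shortest possible length, so every move has to be on a shortest route through the required cells.
Route from L: up to F, 2× left (reaching C), 2× down (reaching O), 2× left (reaching M), up to H, right to I — 9 moves in all.
Check: all required cells visited; 9 ≤ 9 moves.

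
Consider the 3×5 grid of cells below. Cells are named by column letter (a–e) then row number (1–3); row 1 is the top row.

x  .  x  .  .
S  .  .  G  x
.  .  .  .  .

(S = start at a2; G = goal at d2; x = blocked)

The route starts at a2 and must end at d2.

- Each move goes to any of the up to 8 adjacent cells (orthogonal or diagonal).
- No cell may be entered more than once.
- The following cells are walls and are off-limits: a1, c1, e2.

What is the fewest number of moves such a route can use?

3

With diagonal moves allowed, the Chebyshev distance max(|Δrow|,|Δcol|) from a2 to d2 is 3, so at least 3 moves are needed.
A route of 3 moves achieves this: a2 → b1 → c2 → d2.
Since 3 matches the lower bound, it is optimal.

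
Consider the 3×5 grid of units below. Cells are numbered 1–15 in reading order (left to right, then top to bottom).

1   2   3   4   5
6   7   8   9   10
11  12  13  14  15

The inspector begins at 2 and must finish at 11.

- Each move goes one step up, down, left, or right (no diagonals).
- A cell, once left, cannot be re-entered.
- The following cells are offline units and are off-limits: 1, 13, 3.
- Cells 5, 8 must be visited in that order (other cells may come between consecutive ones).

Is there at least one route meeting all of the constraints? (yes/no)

Even ignoring the required order, no revisit-free route from 2 to 11 manages to pass through all of 5 and 8: branching out from 2, every path either misses one of them or, having collected them, can no longer reach 11 without re-entering a cell.

no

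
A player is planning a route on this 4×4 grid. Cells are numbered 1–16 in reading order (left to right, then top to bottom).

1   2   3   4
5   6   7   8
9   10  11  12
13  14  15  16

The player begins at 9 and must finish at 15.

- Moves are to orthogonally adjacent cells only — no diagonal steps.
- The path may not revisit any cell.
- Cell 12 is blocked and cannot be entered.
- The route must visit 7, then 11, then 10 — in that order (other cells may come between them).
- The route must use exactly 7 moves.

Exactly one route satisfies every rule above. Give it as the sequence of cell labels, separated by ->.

The waypoints must appear in the order 7, 11, 10, with no cell reused.
Route from 9: up 1 to 5, right 2 to 7, down 1 to 11, left 1 to 10, down 1 to 14, right 1 to 15 — 7 moves in all.
Check: order respected (7 at step 3, 11 at step 4, 10 at step 5); 7 moves as required.

9 -> 5 -> 6 -> 7 -> 11 -> 10 -> 14 -> 15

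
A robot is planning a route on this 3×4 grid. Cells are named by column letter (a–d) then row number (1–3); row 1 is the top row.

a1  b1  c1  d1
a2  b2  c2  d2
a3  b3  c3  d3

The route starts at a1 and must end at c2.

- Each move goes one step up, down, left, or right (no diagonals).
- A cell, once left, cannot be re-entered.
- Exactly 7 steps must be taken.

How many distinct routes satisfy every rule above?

Need simple routes of exactly 7 moves from a1 to c2 (Manhattan distance 3, so 2 moves are spent on a detour and 2 undoing it).
Enumerating: a1 a2 a3 b3 b2 b1 c1 c2 | a1 a2 a3 b3 c3 d3 d2 c2 | a1 a2 b2 b1 c1 d1 d2 c2 | a1 a2 b2 b3 c3 d3 d2 c2 | a1 b1 b2 b3 c3 d3 d2 c2 | a1 b1 b2 a2 a3 b3 c3 c2 | a1 b1 c1 d1 d2 d3 c3 c2.
That gives 7 routes.

7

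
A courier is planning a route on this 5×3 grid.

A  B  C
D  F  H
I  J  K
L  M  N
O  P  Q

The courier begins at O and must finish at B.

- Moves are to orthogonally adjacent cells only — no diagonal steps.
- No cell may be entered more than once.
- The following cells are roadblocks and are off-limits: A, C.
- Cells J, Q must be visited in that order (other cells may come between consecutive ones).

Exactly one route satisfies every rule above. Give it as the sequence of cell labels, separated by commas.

The waypoints must appear in the order J, Q, with no cell reused.
Route from O: 2× up (reaching I), right to J, 2× down (reaching P), right to Q, 3× up (reaching H), left to F, up to B — 11 moves in all.
Check: order respected (J at step 3, Q at step 6).

O, L, I, J, M, P, Q, N, K, H, F, B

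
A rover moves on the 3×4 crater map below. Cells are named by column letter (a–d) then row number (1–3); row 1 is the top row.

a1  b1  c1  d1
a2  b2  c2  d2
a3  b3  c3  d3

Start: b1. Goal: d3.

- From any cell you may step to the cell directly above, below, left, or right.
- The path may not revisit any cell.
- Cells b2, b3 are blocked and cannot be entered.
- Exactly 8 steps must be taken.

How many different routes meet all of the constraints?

0

Need simple routes of exactly 8 moves from b1 to d3 (Manhattan distance 4, so 2 moves are spent on a detour and 2 undoing it).
No route satisfies every constraint, so the count is 0.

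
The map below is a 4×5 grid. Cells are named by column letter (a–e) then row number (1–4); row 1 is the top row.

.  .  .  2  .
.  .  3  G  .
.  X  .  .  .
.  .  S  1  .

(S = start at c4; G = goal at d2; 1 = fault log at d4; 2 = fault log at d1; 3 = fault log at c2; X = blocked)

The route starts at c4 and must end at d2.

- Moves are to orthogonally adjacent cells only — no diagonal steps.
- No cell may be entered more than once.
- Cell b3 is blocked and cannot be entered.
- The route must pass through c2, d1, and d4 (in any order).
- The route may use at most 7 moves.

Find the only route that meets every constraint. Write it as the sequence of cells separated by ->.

The budget equals the shortest possible length, so every move has to be on a shortest route through the required cells.
Route from c4: right 1 to d4, up 1 to d3, left 1 to c3, up 2 to c1, right 1 to d1, down 1 to d2 — 7 moves in all.
Check: all required cells visited; 7 ≤ 7 moves.

c4 -> d4 -> d3 -> c3 -> c2 -> c1 -> d1 -> d2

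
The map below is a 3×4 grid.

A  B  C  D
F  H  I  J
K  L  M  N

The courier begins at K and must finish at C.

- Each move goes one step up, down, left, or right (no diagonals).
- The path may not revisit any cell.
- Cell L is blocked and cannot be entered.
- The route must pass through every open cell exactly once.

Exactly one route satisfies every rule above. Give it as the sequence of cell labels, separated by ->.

Need to visit all 11 open cells exactly once, starting at K and ending at C.
Route from K: 2× up (reaching A), right to B, down to H, right to I, down to M, right to N, 2× up (reaching D), left to C — 10 moves in all.
Check: all 11 open cells covered.

K -> F -> A -> B -> H -> I -> M -> N -> J -> D -> C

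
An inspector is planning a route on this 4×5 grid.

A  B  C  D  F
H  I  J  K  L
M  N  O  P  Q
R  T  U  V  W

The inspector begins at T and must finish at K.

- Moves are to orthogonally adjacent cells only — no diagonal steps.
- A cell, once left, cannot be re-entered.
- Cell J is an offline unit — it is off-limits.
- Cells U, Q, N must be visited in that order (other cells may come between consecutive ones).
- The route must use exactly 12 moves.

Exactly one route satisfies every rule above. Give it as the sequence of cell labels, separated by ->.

The waypoints must appear in the order U, Q, N, with no cell reused.
Route from T: right 3 to W, up 1 to Q, left 3 to N, up 2 to B, right 2 to D, down 1 to K — 12 moves in all.
Check: order respected (U at step 1, Q at step 4, N at step 7); 12 moves as required.

T -> U -> V -> W -> Q -> P -> O -> N -> I -> B -> C -> D -> K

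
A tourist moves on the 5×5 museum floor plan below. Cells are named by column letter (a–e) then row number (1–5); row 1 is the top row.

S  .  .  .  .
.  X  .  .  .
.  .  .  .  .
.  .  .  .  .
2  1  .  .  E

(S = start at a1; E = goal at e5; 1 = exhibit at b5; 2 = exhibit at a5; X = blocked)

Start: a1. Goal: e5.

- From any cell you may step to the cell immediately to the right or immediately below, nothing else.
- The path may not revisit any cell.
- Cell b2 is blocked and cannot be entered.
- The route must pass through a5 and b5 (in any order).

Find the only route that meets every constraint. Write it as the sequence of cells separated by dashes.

Moves only go right or down, so the column and row indices never decrease.
Route from a1: 4× down (reaching a5), 4× right (reaching e5) — 8 moves in all.
Check: all required cells visited.

a1 - a2 - a3 - a4 - a5 - b5 - c5 - d5 - e5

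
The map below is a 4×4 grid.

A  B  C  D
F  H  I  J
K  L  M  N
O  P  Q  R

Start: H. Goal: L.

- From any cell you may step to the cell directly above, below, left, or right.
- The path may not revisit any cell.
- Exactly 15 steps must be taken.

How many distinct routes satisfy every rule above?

Need simple routes of exactly 15 moves from H to L (Manhattan distance 1, so 7 moves are spent on a detour and 7 undoing it).
Enumerating: H B A F K O P Q R N J D C I M L | H F A B C D J I M N R Q P O K L | H I M Q R N J D C B A F K O P L | H I J D C B A F K O P Q R N M L.
That gives 4 routes.

4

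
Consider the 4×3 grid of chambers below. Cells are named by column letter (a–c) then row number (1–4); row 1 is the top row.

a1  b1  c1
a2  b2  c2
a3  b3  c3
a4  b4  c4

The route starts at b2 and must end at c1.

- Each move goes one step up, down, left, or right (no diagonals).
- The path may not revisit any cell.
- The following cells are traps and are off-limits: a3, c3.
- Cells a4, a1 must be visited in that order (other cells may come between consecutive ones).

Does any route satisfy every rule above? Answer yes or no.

a4 must be visited but has only one open neighbour (b4), and it is neither the start nor the goal — the route would have to enter and leave through b4, re-entering it.

no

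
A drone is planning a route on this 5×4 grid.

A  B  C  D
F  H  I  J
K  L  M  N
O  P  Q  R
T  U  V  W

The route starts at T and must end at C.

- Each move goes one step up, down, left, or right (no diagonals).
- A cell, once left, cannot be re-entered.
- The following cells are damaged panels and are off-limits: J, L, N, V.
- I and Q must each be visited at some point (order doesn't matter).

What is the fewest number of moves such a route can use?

6

Any route passes through I and Q in some order between T and C. Summing Manhattan distances along each leg and taking the cheapest ordering (T → Q → I → C) gives a lower bound of 3 + 2 + 1 = 6 moves.
A route of 6 moves achieves this: T → O → P → Q → M → I → C.
Since 6 matches the lower bound, it is optimal.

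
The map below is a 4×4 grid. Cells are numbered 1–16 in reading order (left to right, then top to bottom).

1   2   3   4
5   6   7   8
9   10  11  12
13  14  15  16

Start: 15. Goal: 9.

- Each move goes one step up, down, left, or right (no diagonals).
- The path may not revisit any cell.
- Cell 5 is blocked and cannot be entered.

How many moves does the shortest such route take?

3

The Manhattan distance from 15 to 9 is |4−3| + |3−1| = 3, so at least 3 moves are needed.
A route of 3 moves achieves this: 15 → 11 → 10 → 9.
Since 3 matches the lower bound, it is optimal.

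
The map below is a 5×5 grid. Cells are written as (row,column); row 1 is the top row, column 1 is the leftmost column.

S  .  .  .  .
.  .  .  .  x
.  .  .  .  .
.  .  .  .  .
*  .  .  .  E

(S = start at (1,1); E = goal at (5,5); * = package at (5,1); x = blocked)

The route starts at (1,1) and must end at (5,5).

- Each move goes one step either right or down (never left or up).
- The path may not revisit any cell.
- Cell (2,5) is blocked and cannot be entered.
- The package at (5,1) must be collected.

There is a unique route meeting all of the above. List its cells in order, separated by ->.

Moves only go right or down, so the column and row indices never decrease.
Route from (1,1): 4× down (reaching (5,1)), 4× right (reaching (5,5)) — 8 moves in all.
Check: all required cells visited.

(1,1) -> (2,1) -> (3,1) -> (4,1) -> (5,1) -> (5,2) -> (5,3) -> (5,4) -> (5,5)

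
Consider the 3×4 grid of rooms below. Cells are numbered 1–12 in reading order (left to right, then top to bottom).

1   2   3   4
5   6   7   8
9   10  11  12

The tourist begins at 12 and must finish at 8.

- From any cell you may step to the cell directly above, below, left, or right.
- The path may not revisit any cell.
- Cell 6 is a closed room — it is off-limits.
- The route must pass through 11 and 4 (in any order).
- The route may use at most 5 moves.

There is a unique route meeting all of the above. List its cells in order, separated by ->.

The budget equals the shortest possible length, so every move has to be on a shortest route through the required cells.
Route from 12: left 1 to 11, up 2 to 3, right 1 to 4, down 1 to 8 — 5 moves in all.
Check: all required cells visited; 5 ≤ 5 moves.

12 -> 11 -> 7 -> 3 -> 4 -> 8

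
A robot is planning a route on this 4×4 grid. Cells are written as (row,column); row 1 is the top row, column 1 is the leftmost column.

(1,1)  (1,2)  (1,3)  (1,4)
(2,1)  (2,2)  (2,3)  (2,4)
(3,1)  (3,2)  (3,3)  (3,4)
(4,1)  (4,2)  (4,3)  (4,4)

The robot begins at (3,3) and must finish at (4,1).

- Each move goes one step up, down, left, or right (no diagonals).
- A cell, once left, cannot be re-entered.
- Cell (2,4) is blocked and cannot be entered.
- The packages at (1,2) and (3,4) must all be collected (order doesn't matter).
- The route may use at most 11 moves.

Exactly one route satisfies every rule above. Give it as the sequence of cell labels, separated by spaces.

The 11-move cap with required stops at (1,2), (3,4) leaves no slack for detours.
Route from (3,3): right 1 to (3,4), down 1 to (4,4), left 2 to (4,2), up 3 to (1,2), left 1 to (1,1), down 3 to (4,1) — 11 moves in all.
Check: all required cells visited; 11 ≤ 11 moves.

(3,3) (3,4) (4,4) (4,3) (4,2) (3,2) (2,2) (1,2) (1,1) (2,1) (3,1) (4,1)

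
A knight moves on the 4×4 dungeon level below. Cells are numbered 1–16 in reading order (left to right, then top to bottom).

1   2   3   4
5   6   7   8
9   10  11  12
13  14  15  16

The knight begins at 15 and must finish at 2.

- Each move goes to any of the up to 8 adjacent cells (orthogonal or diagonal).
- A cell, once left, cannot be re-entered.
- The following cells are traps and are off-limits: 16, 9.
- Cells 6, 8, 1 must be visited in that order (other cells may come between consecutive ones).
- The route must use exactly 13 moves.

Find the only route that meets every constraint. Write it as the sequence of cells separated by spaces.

15 12 7 6 3 4 8 11 14 13 10 5 1 2

The waypoints must appear in the order 6, 8, 1, with no cell reused.
Route from 15: up-right to 12, up-left to 7, left to 6, up-right to 3, right to 4, down to 8, 2× down-left (reaching 14), left to 13, up-right to 10, up-left to 5, up to 1, right to 2 — 13 moves in all.
Check: order respected (6 at step 3, 8 at step 6, 1 at step 12); 13 moves as required.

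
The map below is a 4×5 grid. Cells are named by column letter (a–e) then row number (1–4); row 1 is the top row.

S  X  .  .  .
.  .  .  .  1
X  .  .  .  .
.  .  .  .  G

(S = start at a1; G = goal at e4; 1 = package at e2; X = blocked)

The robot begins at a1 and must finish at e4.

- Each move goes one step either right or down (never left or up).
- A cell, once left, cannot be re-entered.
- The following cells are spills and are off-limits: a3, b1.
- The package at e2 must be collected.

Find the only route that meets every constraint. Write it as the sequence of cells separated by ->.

a1 -> a2 -> b2 -> c2 -> d2 -> e2 -> e3 -> e4

Moves only go right or down, so the column and row indices never decrease.
Route from a1: down 1 to a2, right 4 to e2, down 2 to e4 — 7 moves in all.
Check: all required cells visited.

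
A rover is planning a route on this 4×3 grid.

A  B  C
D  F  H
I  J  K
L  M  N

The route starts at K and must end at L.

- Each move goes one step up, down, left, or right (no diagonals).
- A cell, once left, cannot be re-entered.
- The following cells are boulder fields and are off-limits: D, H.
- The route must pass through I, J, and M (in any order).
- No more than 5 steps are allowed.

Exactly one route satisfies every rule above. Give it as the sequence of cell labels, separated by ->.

K -> N -> M -> J -> I -> L

Any route must reach I, J, and M and still end at L within 5 moves, so the order of the required stops is forced.
Route from K: down to N, left to M, up to J, left to I, down to L — 5 moves in all.
Check: all required cells visited; 5 ≤ 5 moves.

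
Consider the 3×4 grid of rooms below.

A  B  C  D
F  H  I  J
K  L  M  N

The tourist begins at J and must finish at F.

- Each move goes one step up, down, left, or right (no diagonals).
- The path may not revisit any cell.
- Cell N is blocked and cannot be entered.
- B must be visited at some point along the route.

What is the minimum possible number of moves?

Any route passes through B somewhere between J and F. Summing Manhattan distances along the two legs (J → B → F) gives a lower bound of 3 + 2 = 5 moves.
A route of 5 moves achieves this: J → D → C → B → H → F.
Since 5 matches the lower bound, it is optimal.

5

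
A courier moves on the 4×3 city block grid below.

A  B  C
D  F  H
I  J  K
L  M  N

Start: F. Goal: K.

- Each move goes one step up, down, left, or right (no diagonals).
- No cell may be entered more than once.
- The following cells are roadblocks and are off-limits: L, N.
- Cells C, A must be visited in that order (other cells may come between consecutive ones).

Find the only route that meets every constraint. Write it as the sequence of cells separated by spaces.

F H C B A D I J K

The waypoints must appear in the order C, A, with no cell reused.
Route from F: right 1 to H, up 1 to C, left 2 to A, down 2 to I, right 2 to K — 8 moves in all.
Check: order respected (C at step 2, A at step 4).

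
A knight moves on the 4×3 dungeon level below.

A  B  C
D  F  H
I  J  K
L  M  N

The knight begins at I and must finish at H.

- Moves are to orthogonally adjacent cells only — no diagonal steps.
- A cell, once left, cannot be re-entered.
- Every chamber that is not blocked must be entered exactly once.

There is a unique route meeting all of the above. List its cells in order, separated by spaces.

Need to visit all 12 open cells exactly once, starting at I and ending at H.
Route from I: down to L, 2× right (reaching N), up to K, left to J, up to F, left to D, up to A, 2× right (reaching C), down to H — 11 moves in all.
Check: all 12 open cells covered.

I L M N K J F D A B C H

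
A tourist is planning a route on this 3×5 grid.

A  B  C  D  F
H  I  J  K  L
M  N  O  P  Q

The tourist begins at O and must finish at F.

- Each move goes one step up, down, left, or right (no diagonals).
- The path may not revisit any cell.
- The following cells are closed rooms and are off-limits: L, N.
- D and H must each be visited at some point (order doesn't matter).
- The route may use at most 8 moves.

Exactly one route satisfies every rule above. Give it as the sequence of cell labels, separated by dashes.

The 8-move cap with required stops at D, H leaves no slack for detours.
Route from O: up 1 to J, left 2 to H, up 1 to A, right 4 to F — 8 moves in all.
Check: all required cells visited; 8 ≤ 8 moves.

O - J - I - H - A - B - C - D - F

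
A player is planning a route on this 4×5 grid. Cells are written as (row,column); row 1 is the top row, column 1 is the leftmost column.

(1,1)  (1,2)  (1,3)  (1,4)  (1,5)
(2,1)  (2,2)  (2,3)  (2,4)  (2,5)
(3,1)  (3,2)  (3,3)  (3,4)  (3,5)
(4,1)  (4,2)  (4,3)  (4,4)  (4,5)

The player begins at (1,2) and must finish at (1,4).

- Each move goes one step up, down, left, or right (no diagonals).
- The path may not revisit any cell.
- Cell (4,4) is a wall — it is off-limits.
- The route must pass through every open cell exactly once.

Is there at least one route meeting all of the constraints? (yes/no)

Cell (4,5) has only one open neighbour but is neither the start nor the goal, so a Hamiltonian route would have to both enter and leave it through the same neighbour — impossible without revisiting.

no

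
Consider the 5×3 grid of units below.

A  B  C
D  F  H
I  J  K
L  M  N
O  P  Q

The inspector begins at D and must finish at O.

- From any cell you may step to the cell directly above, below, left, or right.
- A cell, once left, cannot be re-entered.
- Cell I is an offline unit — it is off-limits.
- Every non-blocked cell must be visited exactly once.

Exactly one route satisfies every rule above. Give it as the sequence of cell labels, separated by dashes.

Need to visit all 14 open cells exactly once, starting at D and ending at O.
Cell Q has only two open neighbours (N and P), so the path must pass straight through it: one of those is the cell it's entered from and the other is where it exits.
Route from D: up to A, 2× right (reaching C), down to H, left to F, down to J, right to K, 2× down (reaching Q), left to P, up to M, left to L, down to O — 13 moves in all.
Check: all 14 open cells covered.

D - A - B - C - H - F - J - K - N - Q - P - M - L - O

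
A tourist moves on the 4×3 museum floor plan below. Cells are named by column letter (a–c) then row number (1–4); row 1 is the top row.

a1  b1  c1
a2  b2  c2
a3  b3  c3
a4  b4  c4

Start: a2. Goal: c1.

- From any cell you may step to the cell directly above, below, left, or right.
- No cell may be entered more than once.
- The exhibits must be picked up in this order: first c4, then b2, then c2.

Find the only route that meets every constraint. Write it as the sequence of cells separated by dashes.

a2 - a3 - a4 - b4 - c4 - c3 - b3 - b2 - c2 - c1

The waypoints must appear in the order c4, b2, c2, with no cell reused.
Route from a2: 2× down (reaching a4), 2× right (reaching c4), up to c3, left to b3, up to b2, right to c2, up to c1 — 9 moves in all.
Check: order respected (c4 at step 4, b2 at step 7, c2 at step 8).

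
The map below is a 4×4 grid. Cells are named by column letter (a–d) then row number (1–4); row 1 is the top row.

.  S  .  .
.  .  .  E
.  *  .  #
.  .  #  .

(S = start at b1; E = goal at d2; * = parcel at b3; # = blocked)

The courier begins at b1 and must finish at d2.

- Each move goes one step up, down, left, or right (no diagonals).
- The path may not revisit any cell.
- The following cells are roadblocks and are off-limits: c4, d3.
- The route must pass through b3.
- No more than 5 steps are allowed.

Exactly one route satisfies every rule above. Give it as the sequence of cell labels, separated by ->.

Any route must reach b3 and still end at d2 within 5 moves, so the order of the required stops is forced.
Route from b1: down 2 to b3, right 1 to c3, up 1 to c2, right 1 to d2 — 5 moves in all.
Check: all required cells visited; 5 ≤ 5 moves.

b1 -> b2 -> b3 -> c3 -> c2 -> d2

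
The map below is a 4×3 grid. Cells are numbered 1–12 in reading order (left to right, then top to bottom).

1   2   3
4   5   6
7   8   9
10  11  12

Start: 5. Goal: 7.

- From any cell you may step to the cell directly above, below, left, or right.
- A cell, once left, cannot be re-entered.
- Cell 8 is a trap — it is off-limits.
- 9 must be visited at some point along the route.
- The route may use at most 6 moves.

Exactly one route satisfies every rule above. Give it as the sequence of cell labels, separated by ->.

5 -> 6 -> 9 -> 12 -> 11 -> 10 -> 7

The 6-move cap with required stops at 9 leaves no slack for detours.
Route from 5: right 1 to 6, down 2 to 12, left 2 to 10, up 1 to 7 — 6 moves in all.
Check: all required cells visited; 6 ≤ 6 moves.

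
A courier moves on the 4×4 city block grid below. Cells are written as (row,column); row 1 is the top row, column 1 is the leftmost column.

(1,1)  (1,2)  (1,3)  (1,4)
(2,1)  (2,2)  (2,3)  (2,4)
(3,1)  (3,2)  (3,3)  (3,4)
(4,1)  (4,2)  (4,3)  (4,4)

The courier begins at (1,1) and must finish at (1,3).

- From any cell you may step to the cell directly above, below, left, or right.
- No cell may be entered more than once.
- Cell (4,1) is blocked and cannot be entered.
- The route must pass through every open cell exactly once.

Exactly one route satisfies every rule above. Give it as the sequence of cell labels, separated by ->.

(1,1) -> (1,2) -> (2,2) -> (2,1) -> (3,1) -> (3,2) -> (4,2) -> (4,3) -> (4,4) -> (3,4) -> (3,3) -> (2,3) -> (2,4) -> (1,4) -> (1,3)

Need to visit all 15 open cells exactly once, starting at (1,1) and ending at (1,3).
Cell (1,4) has only two open neighbours ((2,4) and (1,3)), so the path must pass straight through it: one of those is the cell it's entered from and the other is where it exits.
Route from (1,1): right to (1,2), down to (2,2), left to (2,1), down to (3,1), right to (3,2), down to (4,2), 2× right (reaching (4,4)), up to (3,4), left to (3,3), up to (2,3), right to (2,4), up to (1,4), left to (1,3) — 14 moves in all.
Check: all 15 open cells covered.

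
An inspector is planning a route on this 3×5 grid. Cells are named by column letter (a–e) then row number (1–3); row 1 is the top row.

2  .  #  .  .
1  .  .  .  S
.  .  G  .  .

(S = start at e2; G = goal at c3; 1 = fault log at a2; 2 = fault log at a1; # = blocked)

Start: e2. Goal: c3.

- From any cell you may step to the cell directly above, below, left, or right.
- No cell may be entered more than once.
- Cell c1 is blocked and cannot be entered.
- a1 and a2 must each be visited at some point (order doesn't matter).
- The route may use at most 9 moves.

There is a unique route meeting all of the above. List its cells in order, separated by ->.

The budget equals the shortest possible length, so every move has to be on a shortest route through the required cells.
Route from e2: 3× left (reaching b2), up to b1, left to a1, 2× down (reaching a3), 2× right (reaching c3) — 9 moves in all.
Check: all required cells visited; 9 ≤ 9 moves.

e2 -> d2 -> c2 -> b2 -> b1 -> a1 -> a2 -> a3 -> b3 -> c3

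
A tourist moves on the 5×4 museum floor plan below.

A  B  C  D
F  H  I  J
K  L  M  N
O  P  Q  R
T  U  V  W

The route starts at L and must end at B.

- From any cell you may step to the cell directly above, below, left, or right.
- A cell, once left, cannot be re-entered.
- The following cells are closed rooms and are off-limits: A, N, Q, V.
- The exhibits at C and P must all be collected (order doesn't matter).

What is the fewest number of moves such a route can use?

8

Any route passes through C and P in some order between L and B. Summing Manhattan distances along each leg and taking the cheapest ordering (L → P → C → B) gives a lower bound of 1 + 4 + 1 = 6 moves.
The shortest route satisfying every rule uses 8 moves: L → P → O → K → F → H → I → C → B.
The no-revisit rule (legs can't share cells) pushes the minimum above the 6-move bound; an exhaustive check rules out every length from 6 to 7, leaving 8 as the minimum.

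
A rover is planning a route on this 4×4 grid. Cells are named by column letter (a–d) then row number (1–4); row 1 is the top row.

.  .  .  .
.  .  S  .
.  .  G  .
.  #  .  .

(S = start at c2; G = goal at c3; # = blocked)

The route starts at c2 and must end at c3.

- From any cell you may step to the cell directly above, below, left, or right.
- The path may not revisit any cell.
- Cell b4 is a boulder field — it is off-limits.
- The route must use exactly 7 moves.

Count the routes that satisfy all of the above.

Need simple routes of exactly 7 moves from c2 to c3 (Manhattan distance 1, so 3 moves are spent on a detour and 3 undoing it).
Enumerating: c2 c1 b1 b2 a2 a3 b3 c3 | c2 c1 b1 a1 a2 a3 b3 c3 | c2 c1 b1 a1 a2 b2 b3 c3 | c2 c1 d1 d2 d3 d4 c4 c3 | c2 b2 b1 a1 a2 a3 b3 c3 | c2 b2 b1 c1 d1 d2 d3 c3 | c2 d2 d1 c1 b1 b2 b3 c3.
That gives 7 routes.

7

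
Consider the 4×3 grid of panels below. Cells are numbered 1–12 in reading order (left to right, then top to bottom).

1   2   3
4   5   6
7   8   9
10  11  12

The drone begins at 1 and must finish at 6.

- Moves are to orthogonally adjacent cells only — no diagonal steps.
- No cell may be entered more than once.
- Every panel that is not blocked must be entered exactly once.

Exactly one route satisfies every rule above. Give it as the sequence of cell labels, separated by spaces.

1 4 7 10 11 12 9 8 5 2 3 6

Need to visit all 12 open cells exactly once, starting at 1 and ending at 6.
Cell 3 has only two open neighbours (6 and 2), so the path must pass straight through it: one of those is the cell it's entered from and the other is where it exits.
Route from 1: down 3 to 10, right 2 to 12, up 1 to 9, left 1 to 8, up 2 to 2, right 1 to 3, down 1 to 6 — 11 moves in all.
Check: all 12 open cells covered.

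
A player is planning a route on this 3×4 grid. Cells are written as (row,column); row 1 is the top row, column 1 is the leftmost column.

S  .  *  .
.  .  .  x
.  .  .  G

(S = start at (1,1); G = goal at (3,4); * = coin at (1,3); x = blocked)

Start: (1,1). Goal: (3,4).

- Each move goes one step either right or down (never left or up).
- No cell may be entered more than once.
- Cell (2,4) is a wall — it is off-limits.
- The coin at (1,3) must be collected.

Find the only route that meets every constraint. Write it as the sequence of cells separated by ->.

(1,1) -> (1,2) -> (1,3) -> (2,3) -> (3,3) -> (3,4)

Moves only go right or down, so the column and row indices never decrease.
Route from (1,1): 2× right (reaching (1,3)), 2× down (reaching (3,3)), right to (3,4) — 5 moves in all.
Check: all required cells visited.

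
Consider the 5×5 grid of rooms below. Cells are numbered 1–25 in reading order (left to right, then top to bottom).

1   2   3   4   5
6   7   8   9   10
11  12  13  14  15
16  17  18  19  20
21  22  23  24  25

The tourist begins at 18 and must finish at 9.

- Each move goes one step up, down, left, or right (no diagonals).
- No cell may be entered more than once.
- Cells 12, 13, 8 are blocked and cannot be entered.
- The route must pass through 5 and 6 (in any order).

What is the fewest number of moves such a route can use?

Any route passes through 5 and 6 in some order between 18 and 9. Summing Manhattan distances along each leg and taking the cheapest ordering (18 → 6 → 5 → 9) gives a lower bound of 4 + 5 + 2 = 11 moves.
A route of 11 moves achieves this: 18 → 17 → 16 → 11 → 6 → 1 → 2 → 3 → 4 → 5 → 10 → 9.
Since 11 matches the lower bound, it is optimal.

11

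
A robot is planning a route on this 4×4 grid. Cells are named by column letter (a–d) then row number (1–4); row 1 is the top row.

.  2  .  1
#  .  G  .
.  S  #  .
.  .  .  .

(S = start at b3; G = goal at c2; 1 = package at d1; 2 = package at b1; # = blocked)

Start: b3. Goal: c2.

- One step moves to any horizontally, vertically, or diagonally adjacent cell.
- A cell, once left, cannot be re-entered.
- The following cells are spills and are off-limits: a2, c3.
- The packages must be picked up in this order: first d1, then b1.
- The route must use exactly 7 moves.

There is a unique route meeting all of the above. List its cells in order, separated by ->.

The waypoints must appear in the order d1, b1, with no cell reused.
Route from b3: down-right 1 to c4, up-right 1 to d3, up 2 to d1, left 2 to b1, down-right 1 to c2 — 7 moves in all.
Check: order respected (1 at step 4, 2 at step 6); 7 moves as required.

b3 -> c4 -> d3 -> d2 -> d1 -> c1 -> b1 -> c2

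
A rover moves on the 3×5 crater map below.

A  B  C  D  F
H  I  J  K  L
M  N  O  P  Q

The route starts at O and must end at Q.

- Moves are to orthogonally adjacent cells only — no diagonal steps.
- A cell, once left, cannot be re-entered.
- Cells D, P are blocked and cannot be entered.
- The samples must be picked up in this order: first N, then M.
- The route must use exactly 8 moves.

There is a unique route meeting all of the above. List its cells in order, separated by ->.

The waypoints must appear in the order N, M, with no cell reused.
Route from O: 2× left (reaching M), up to H, 4× right (reaching L), down to Q — 8 moves in all.
Check: order respected (N at step 1, M at step 2); 8 moves as required.

O -> N -> M -> H -> I -> J -> K -> L -> Q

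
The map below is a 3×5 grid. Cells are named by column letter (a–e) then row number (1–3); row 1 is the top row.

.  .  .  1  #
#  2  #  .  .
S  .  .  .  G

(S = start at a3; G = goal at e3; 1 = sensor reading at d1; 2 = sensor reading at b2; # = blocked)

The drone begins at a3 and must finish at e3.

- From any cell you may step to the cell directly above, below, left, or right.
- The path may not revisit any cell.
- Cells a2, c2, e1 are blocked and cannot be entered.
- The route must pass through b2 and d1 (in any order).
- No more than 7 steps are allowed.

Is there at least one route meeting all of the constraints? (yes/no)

no

Even ignoring the no-revisit rule, getting from a3 to e3, taking the cheapest ordering a3 → b2 → d1 → e3 needs at least 2 + 3 + 3 = 8 moves (Manhattan distance per leg), which exceeds the 7-move limit.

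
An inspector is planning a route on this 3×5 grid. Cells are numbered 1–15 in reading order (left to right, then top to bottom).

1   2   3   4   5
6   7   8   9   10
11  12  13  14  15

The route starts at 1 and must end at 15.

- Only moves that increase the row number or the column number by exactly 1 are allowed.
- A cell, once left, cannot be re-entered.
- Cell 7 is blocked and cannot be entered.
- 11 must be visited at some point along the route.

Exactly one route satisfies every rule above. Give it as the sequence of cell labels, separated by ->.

Moves only go right or down, so the column and row indices never decrease.
Route from 1: down 2 to 11, right 4 to 15 — 6 moves in all.
Check: all required cells visited.

1 -> 6 -> 11 -> 12 -> 13 -> 14 -> 15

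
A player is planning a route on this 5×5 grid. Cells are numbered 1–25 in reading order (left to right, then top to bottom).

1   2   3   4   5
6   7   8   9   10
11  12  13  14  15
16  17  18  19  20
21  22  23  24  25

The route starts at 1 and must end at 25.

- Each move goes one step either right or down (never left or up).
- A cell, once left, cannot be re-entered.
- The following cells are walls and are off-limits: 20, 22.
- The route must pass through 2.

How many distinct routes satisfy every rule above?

A right/down-only route from 1 to 25 makes exactly 4 down-moves and 4 right-moves in some order.
With no other constraints that would be C(8,4) = 70 routes.
Split at 2 and multiply the segment counts (each segment already excludes blocked cells): 1→2: 1; 2→25: 14; product = 14.
That gives 14 routes.

14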